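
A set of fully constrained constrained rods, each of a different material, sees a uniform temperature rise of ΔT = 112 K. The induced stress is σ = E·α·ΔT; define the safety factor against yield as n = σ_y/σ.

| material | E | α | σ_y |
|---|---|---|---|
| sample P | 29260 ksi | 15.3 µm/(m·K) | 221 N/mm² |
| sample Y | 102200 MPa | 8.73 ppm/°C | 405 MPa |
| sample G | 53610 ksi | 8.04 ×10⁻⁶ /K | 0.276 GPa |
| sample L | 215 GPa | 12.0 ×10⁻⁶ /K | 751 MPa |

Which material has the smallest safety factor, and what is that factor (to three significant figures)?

In consistent units (E in GPa, α in ×10⁻⁶/K, σ_y in MPa):
  sample P: E = 201.7, α = 15.3, σ_y = 221.0 → σ = 346 MPa, n = 0.639
  sample Y: E = 102.2, α = 8.73, σ_y = 405.0 → σ = 99.9 MPa, n = 4.05
  sample G: E = 369.6, α = 8.04, σ_y = 276.0 → σ = 333 MPa, n = 0.829
  sample L: E = 215.0, α = 12.0, σ_y = 751.0 → σ = 289 MPa, n = 2.60
Smallest n: sample P with n = 0.639.

sample P, n = 0.639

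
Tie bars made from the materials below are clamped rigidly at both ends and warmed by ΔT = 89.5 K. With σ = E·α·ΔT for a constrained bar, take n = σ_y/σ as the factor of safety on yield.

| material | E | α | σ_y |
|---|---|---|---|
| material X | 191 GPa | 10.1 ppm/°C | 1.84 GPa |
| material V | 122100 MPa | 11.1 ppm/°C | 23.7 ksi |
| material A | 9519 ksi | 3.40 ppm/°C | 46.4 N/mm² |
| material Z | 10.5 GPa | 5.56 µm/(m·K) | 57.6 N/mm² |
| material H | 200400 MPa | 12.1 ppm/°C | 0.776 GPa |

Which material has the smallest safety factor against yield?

Converting E to GPa, α to ×10⁻⁶/K, σ_y to MPa, then σ and n for each:
  material X: E = 191.0, α = 10.1, σ_y = 1840 → σ = 173 MPa, n = 10.7
  material V: E = 122.1, α = 11.1, σ_y = 163.4 → σ = 121 MPa, n = 1.35
  material A: E = 65.63, α = 3.40, σ_y = 46.40 → σ = 20.0 MPa, n = 2.32
  material Z: E = 10.50, α = 5.56, σ_y = 57.60 → σ = 5.23 MPa, n = 11.0
  material H: E = 200.4, α = 12.1, σ_y = 776.0 → σ = 217 MPa, n = 3.58
The minimum is material V at n = 1.35.

material V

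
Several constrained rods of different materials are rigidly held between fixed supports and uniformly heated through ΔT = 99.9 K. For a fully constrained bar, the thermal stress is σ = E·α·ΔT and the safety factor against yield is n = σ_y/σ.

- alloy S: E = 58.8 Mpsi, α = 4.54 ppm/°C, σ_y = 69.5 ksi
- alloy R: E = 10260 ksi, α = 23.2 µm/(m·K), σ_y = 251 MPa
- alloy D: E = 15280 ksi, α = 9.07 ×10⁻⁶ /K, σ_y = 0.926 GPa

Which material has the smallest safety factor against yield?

In consistent units (E in GPa, α in ×10⁻⁶/K, σ_y in MPa):
  alloy S: E = 405.4, α = 4.54, σ_y = 479.2 → σ = 184 MPa, n = 2.61
  alloy R: E = 70.74, α = 23.2, σ_y = 251.0 → σ = 164 MPa, n = 1.53
  alloy D: E = 105.4, α = 9.07, σ_y = 926.0 → σ = 95.5 MPa, n = 9.70
Smallest n: alloy R with n = 1.53.

alloy R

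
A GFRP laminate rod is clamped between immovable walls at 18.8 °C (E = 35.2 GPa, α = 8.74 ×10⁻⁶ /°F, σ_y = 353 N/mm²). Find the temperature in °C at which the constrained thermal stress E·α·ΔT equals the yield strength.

α = 8.74×10⁻⁶/°F × 9/5 = 15.7×10⁻⁶/K.
σ_y = 353 N/mm² = 353.0 MPa.
E·α·ΔT = 353.0 MPa ⇒ ΔT = 353.0 / (35.20×10³ × 15.7×10⁻⁶) = 637.5 K.
T = 18.8 + 637.5 = 656.3 °C.

656 °C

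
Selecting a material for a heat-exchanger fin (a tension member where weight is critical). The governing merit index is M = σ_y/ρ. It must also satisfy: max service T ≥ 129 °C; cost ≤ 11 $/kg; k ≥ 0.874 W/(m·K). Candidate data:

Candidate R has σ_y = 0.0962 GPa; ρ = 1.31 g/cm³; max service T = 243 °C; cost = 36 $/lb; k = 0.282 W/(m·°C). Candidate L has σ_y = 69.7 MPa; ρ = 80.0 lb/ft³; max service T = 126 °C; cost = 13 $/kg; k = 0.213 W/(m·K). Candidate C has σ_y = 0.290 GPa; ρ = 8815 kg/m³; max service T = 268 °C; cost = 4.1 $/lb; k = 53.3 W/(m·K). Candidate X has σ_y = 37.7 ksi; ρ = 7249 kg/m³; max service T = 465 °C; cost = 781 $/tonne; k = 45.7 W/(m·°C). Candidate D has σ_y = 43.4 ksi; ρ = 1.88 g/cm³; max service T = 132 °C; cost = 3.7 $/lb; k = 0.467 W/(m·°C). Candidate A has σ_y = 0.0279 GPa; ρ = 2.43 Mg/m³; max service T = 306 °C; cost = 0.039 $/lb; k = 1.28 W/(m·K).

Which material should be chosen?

Screen on constraints: max service T ≥ 129 °C; cost ≤ 11 $/kg; k ≥ 0.874 W/(m·K). Survivors: candidate C, candidate X, candidate A.
In SI units:
  candidate C: σ_y = 290.0 MPa, ρ = 8815 kg/m³
  candidate X: σ_y = 259.9 MPa, ρ = 7249 kg/m³
  candidate A: σ_y = 27.90 MPa, ρ = 2430 kg/m³
  candidate X: M = 35.9 kN·m/kg
  candidate C: M = 32.9 kN·m/kg
  candidate A: M = 11.5 kN·m/kg
Candidate X ranks first.

candidate X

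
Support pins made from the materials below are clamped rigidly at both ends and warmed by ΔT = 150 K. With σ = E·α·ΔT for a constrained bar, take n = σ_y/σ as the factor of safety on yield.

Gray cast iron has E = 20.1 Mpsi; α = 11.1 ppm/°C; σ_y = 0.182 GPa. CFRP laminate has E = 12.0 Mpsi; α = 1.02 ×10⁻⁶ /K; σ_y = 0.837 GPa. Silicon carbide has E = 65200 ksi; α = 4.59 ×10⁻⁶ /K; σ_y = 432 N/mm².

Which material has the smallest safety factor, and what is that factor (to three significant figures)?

In consistent units (E in GPa, α in ×10⁻⁶/K, σ_y in MPa):
  gray cast iron: E = 138.6, α = 11.1, σ_y = 182.0 → σ = 231 MPa, n = 0.789
  CFRP laminate: E = 82.74, α = 1.02, σ_y = 837.0 → σ = 12.7 MPa, n = 66.1
  silicon carbide: E = 449.5, α = 4.59, σ_y = 432.0 → σ = 310 MPa, n = 1.40
The minimum is gray cast iron at n = 0.789.

gray cast iron, n = 0.789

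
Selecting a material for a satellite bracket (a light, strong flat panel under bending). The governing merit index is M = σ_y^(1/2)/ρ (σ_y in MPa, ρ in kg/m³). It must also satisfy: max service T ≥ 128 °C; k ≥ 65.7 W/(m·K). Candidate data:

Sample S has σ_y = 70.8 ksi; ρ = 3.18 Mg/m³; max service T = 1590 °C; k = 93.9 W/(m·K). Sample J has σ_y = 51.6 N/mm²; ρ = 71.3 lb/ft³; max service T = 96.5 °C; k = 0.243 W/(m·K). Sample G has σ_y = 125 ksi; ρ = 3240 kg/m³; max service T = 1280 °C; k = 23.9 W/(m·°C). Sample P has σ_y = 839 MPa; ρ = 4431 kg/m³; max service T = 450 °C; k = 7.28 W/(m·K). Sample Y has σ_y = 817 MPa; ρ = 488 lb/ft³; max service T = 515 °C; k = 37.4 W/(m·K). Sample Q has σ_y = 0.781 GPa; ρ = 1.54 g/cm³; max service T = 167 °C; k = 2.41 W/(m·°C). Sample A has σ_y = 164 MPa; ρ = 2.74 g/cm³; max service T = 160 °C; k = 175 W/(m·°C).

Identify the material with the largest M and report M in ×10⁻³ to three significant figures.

sample S, M = 6.95×10⁻³

Screen on constraints: max service T ≥ 128 °C; k ≥ 65.7 W/(m·K). Survivors: sample S, sample A.
In SI units:
  sample S: σ_y = 488.1 MPa, ρ = 3180 kg/m³
  sample A: σ_y = 164.0 MPa, ρ = 2740 kg/m³
  sample S: M = 6.95×10⁻³
  sample A: M = 4.67×10⁻³
Highest index: sample S.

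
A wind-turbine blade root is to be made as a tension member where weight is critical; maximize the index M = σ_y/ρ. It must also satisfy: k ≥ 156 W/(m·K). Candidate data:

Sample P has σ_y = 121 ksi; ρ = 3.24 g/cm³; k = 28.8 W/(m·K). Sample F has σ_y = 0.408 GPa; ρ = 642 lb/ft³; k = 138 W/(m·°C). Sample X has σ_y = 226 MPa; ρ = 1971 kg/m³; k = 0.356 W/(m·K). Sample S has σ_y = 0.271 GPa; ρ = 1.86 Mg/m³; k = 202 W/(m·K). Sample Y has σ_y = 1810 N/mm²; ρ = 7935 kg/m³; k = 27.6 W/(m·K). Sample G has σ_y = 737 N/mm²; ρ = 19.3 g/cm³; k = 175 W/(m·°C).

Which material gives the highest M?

Screen on constraints: k ≥ 156 W/(m·K). Survivors: sample S, sample G.
Normalizing units and computing the index:
  sample S: σ_y = 271.0 MPa, ρ = 1860 kg/m³
  sample G: σ_y = 737.0 MPa, ρ = 19300 kg/m³
  sample S: M = 146 kN·m/kg
  sample G: M = 38.2 kN·m/kg
The maximum is for sample S.

sample S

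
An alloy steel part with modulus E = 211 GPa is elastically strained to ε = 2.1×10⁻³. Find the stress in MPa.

443 MPa

σ = E·ε = 211000 MPa × 2.1×10⁻³ = 443 MPa.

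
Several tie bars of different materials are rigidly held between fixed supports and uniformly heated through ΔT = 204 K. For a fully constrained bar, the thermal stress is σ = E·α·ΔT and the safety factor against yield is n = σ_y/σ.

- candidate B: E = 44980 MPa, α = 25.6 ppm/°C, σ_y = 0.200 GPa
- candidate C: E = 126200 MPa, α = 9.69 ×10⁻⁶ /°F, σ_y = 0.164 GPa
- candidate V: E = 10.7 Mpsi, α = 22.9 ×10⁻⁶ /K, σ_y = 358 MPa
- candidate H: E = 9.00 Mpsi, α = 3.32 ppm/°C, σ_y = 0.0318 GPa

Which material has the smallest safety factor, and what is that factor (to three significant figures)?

candidate C, n = 0.365

Converting E to GPa, α to ×10⁻⁶/K, σ_y to MPa, then σ and n for each:
  candidate B: E = 44.98, α = 25.6, σ_y = 200.0 → σ = 235 MPa, n = 0.851
  candidate C: E = 126.2, α = 17.4, σ_y = 164.0 → σ = 449 MPa, n = 0.365
  candidate V: E = 73.77, α = 22.9, σ_y = 358.0 → σ = 345 MPa, n = 1.04
  candidate H: E = 62.05, α = 3.32, σ_y = 31.80 → σ = 42.0 MPa, n = 0.757
Smallest n: candidate C with n = 0.365.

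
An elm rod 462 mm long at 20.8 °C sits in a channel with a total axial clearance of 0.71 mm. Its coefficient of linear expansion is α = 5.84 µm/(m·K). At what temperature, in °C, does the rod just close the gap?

α·L₀·ΔT = 0.71 mm ⇒ ΔT = 0.71 / (5.84×10⁻⁶ × 462.0) = 263.2 K.
T = 20.8 + 263.2 = 284.0 °C.

284 °C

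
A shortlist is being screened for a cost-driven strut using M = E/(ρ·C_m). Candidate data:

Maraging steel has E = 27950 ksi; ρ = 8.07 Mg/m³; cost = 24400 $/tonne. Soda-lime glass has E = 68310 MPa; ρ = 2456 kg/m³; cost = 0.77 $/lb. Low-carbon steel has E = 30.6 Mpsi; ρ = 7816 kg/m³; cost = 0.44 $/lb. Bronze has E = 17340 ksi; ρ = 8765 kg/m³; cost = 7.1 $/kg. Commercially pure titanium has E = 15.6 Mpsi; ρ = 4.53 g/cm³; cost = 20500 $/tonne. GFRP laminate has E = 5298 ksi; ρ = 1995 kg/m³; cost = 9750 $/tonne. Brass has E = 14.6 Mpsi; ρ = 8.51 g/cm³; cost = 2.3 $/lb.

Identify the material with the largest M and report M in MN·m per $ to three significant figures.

low-carbon steel, M = 27.8 MN·m per $

After converting to SI:
  maraging steel: E = 192.7 GPa, ρ = 8070 kg/m³, cost = 24.40 $/kg
  soda-lime glass: E = 68.31 GPa, ρ = 2456 kg/m³, cost = 1.698 $/kg
  low-carbon steel: E = 211.0 GPa, ρ = 7816 kg/m³, cost = 0.9700 $/kg
  bronze: E = 119.6 GPa, ρ = 8765 kg/m³, cost = 7.100 $/kg
  commercially pure titanium: E = 107.6 GPa, ρ = 4530 kg/m³, cost = 20.50 $/kg
  GFRP laminate: E = 36.53 GPa, ρ = 1995 kg/m³, cost = 9.750 $/kg
  brass: E = 100.7 GPa, ρ = 8510 kg/m³, cost = 5.071 $/kg
  low-carbon steel: M = 27.8 MN·m per $
  soda-lime glass: M = 16.4 MN·m per $
  brass: M = 2.33 MN·m per $
  bronze: M = 1.92 MN·m per $
  GFRP laminate: M = 1.88 MN·m per $
  commercially pure titanium: M = 1.16 MN·m per $
  maraging steel: M = 0.979 MN·m per $
The maximum is for low-carbon steel.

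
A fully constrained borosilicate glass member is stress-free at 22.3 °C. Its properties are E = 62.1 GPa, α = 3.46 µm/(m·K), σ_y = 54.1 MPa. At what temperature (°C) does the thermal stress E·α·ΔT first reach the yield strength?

274 °C

E·α·ΔT = 54.10 MPa ⇒ ΔT = 54.10 / (62.10×10³ × 3.46×10⁻⁶) = 251.8 K.
T = 22.3 + 251.8 = 274.1 °C.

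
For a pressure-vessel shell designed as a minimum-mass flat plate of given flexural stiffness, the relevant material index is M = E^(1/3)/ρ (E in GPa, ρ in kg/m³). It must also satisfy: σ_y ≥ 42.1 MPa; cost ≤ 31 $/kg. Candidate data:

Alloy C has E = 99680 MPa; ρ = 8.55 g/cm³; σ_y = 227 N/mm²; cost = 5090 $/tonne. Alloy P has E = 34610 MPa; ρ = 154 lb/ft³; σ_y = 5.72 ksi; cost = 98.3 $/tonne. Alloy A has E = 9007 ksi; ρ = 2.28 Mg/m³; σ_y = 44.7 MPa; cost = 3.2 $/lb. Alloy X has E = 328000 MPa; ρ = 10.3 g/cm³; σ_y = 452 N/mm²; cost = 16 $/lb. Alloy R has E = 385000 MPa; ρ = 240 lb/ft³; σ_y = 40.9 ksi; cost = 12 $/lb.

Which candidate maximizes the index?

alloy R

Screen on constraints: σ_y ≥ 42.1 MPa; cost ≤ 31 $/kg. Survivors: alloy C, alloy A, alloy R.
In SI units:
  alloy C: E = 99.68 GPa, ρ = 8550 kg/m³
  alloy A: E = 62.10 GPa, ρ = 2280 kg/m³
  alloy R: E = 385.0 GPa, ρ = 3844 kg/m³
  alloy R: M = 1.89×10⁻³
  alloy A: M = 1.74×10⁻³
  alloy C: M = 0.542×10⁻³
Alloy R ranks first.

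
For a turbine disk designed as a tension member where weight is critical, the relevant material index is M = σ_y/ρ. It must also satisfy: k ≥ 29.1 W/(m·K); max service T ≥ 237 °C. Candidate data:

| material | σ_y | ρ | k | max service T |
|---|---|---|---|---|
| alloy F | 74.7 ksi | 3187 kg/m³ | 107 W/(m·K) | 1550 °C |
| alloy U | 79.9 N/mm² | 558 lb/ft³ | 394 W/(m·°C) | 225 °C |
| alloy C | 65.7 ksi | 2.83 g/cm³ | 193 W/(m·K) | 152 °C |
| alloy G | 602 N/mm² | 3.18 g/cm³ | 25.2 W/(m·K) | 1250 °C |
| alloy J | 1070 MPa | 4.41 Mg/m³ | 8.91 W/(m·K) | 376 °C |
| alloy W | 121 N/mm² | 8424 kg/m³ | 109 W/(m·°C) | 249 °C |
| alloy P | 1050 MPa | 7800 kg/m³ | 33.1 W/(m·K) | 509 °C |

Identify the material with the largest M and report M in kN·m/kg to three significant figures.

alloy F, M = 162 kN·m/kg

Screen on constraints: k ≥ 29.1 W/(m·K); max service T ≥ 237 °C. Survivors: alloy F, alloy W, alloy P.
Putting every candidate on a common basis:
  alloy F: σ_y = 515.0 MPa, ρ = 3187 kg/m³
  alloy W: σ_y = 121.0 MPa, ρ = 8424 kg/m³
  alloy P: σ_y = 1050 MPa, ρ = 7800 kg/m³
  alloy F: M = 162 kN·m/kg
  alloy P: M = 135 kN·m/kg
  alloy W: M = 14.4 kN·m/kg
Highest index: alloy F.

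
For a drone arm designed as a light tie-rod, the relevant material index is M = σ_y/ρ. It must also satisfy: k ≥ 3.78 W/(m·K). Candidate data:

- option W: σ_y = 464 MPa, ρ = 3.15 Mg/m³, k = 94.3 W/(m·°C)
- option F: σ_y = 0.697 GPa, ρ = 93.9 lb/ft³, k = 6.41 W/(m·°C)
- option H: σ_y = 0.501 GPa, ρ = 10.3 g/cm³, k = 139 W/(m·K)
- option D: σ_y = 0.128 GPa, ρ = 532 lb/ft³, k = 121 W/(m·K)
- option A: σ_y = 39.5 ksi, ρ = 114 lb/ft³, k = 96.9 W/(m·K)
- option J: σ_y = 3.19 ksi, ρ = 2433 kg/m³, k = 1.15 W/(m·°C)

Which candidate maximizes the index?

option F

Screen on constraints: k ≥ 3.78 W/(m·K). Survivors: option W, option F, option H, option D, option A.
In SI units:
  option W: σ_y = 464.0 MPa, ρ = 3150 kg/m³
  option F: σ_y = 697.0 MPa, ρ = 1504 kg/m³
  option H: σ_y = 501.0 MPa, ρ = 10300 kg/m³
  option D: σ_y = 128.0 MPa, ρ = 8522 kg/m³
  option A: σ_y = 272.3 MPa, ρ = 1826 kg/m³
  option F: M = 463 kN·m/kg
  option A: M = 149 kN·m/kg
  option W: M = 147 kN·m/kg
  option H: M = 48.6 kN·m/kg
  option D: M = 15.0 kN·m/kg
Option F has the largest M.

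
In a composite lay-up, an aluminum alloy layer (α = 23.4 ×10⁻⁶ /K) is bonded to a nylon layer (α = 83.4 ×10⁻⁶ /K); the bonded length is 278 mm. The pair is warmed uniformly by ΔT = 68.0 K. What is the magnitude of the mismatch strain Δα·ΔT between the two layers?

4.08×10⁻³

Δα = |23.4 − 83.4|×10⁻⁶/K = 60.0×10⁻⁶/K.
Mismatch strain = Δα·ΔT = 60.0×10⁻⁶ × 68.0 = 4.08×10⁻³.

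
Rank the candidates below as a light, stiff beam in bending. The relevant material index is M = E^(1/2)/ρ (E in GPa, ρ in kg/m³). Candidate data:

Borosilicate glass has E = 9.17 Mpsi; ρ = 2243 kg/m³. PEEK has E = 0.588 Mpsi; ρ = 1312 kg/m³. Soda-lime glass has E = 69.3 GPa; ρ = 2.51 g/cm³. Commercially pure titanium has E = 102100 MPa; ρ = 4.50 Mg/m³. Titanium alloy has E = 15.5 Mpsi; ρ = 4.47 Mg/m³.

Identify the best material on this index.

After converting to SI:
  borosilicate glass: E = 63.22 GPa, ρ = 2243 kg/m³
  PEEK: E = 4.054 GPa, ρ = 1312 kg/m³
  soda-lime glass: E = 69.30 GPa, ρ = 2510 kg/m³
  commercially pure titanium: E = 102.1 GPa, ρ = 4500 kg/m³
  titanium alloy: E = 106.9 GPa, ρ = 4470 kg/m³
  borosilicate glass: M = 3.54×10⁻³
  soda-lime glass: M = 3.32×10⁻³
  titanium alloy: M = 2.31×10⁻³
  commercially pure titanium: M = 2.25×10⁻³
  PEEK: M = 1.53×10⁻³
Borosilicate glass ranks first.

borosilicate glass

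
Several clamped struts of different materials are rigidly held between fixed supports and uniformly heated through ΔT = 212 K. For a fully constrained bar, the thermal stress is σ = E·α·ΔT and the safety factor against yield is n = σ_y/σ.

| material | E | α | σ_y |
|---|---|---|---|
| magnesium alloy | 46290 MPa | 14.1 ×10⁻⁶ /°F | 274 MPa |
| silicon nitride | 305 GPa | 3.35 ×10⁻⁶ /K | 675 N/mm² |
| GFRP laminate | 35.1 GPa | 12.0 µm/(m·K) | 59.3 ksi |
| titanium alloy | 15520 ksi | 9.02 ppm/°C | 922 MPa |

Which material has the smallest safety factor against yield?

In consistent units (E in GPa, α in ×10⁻⁶/K, σ_y in MPa):
  magnesium alloy: E = 46.29, α = 25.4, σ_y = 274.0 → σ = 249 MPa, n = 1.10
  silicon nitride: E = 305.0, α = 3.35, σ_y = 675.0 → σ = 217 MPa, n = 3.12
  GFRP laminate: E = 35.10, α = 12.0, σ_y = 408.9 → σ = 89.3 MPa, n = 4.58
  titanium alloy: E = 107.0, α = 9.02, σ_y = 922.0 → σ = 205 MPa, n = 4.51
Magnesium alloy has the lowest safety factor, n = 1.10.

magnesium alloy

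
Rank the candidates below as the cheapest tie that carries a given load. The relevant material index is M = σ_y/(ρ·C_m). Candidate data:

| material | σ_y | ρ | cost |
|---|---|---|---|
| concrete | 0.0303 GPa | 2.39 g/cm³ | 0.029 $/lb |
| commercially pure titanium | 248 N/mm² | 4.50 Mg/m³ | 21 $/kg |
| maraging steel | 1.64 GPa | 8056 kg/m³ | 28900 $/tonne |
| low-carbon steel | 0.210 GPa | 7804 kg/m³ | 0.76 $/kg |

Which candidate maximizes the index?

concrete

After converting to SI:
  concrete: σ_y = 30.30 MPa, ρ = 2390 kg/m³, cost = 0.06393 $/kg
  commercially pure titanium: σ_y = 248.0 MPa, ρ = 4500 kg/m³, cost = 21.00 $/kg
  maraging steel: σ_y = 1640 MPa, ρ = 8056 kg/m³, cost = 28.90 $/kg
  low-carbon steel: σ_y = 210.0 MPa, ρ = 7804 kg/m³, cost = 0.7600 $/kg
  concrete: M = 198 kN·m per $
  low-carbon steel: M = 35.4 kN·m per $
  maraging steel: M = 7.04 kN·m per $
  commercially pure titanium: M = 2.62 kN·m per $
Concrete ranks first.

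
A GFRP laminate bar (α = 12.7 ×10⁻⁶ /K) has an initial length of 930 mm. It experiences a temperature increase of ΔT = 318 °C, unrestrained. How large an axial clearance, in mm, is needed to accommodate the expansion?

3.76 mm

ΔL = α·L₀·ΔT = 12.7×10⁻⁶ × 930 mm × 318.0 K = 3.76 mm.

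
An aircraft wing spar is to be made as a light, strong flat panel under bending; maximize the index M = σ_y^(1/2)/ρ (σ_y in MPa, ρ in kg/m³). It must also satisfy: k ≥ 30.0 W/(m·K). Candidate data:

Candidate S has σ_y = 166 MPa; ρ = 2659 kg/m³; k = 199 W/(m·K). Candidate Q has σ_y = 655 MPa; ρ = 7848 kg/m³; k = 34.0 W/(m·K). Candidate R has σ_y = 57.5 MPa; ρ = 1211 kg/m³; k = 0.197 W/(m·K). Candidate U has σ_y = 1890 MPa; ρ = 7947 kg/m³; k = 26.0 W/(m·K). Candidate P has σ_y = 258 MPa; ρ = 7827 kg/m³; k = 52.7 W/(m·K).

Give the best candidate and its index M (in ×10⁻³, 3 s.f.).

candidate S, M = 4.85×10⁻³

Screen on constraints: k ≥ 30.0 W/(m·K). Survivors: candidate S, candidate Q, candidate P.
Evaluate M for each candidate:
  candidate S: M = 4.85×10⁻³
  candidate Q: M = 3.26×10⁻³
  candidate P: M = 2.05×10⁻³
Candidate S has the largest M.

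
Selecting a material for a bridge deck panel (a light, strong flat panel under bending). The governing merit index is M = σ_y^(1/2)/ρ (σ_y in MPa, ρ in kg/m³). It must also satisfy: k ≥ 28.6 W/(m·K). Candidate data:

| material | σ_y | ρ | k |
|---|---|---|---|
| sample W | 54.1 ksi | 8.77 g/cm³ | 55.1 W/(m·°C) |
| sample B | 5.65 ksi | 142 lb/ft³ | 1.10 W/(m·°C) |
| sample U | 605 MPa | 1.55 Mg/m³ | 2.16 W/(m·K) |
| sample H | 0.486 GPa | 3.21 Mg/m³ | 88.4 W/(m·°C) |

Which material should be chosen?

sample H

Screen on constraints: k ≥ 28.6 W/(m·K). Survivors: sample W, sample H.
Convert each candidate to consistent units, then evaluate M:
  sample W: σ_y = 373.0 MPa, ρ = 8770 kg/m³
  sample H: σ_y = 486.0 MPa, ρ = 3210 kg/m³
  sample H: M = 6.87×10⁻³
  sample W: M = 2.20×10⁻³
The maximum is for sample H.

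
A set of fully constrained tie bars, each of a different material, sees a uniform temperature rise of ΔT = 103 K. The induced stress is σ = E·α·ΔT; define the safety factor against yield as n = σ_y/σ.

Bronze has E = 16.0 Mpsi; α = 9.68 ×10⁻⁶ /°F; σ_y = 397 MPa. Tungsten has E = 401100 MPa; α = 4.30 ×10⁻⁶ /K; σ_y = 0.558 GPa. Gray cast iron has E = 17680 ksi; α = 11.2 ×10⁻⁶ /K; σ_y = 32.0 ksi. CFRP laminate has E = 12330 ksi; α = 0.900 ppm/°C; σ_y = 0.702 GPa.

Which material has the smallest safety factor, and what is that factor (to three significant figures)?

gray cast iron, n = 1.57

Per material, after unit conversion:
  bronze: E = 110.3, α = 17.4, σ_y = 397.0 → σ = 198 MPa, n = 2.01
  tungsten: E = 401.1, α = 4.30, σ_y = 558.0 → σ = 178 MPa, n = 3.14
  gray cast iron: E = 121.9, α = 11.2, σ_y = 220.6 → σ = 141 MPa, n = 1.57
  CFRP laminate: E = 85.01, α = 0.900, σ_y = 702.0 → σ = 7.88 MPa, n = 89.1
Smallest n: gray cast iron with n = 1.57.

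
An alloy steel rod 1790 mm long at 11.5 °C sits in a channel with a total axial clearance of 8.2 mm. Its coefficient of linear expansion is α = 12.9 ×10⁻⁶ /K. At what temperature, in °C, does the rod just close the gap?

367 °C

α·L₀·ΔT = 8.2 mm ⇒ ΔT = 8.2 / (12.9×10⁻⁶ × 1790.0) = 355.1 K.
T = 11.5 + 355.1 = 366.6 °C.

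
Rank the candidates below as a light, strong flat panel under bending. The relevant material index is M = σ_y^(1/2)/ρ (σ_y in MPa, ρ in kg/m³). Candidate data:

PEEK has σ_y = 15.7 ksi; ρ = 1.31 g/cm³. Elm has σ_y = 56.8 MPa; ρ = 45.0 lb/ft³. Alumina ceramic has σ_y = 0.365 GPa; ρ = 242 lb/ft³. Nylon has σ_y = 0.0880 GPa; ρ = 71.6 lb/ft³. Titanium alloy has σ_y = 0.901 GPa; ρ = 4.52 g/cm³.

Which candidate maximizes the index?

Normalizing units and computing the index:
  PEEK: σ_y = 108.2 MPa, ρ = 1310 kg/m³
  elm: σ_y = 56.80 MPa, ρ = 720.8 kg/m³
  alumina ceramic: σ_y = 365.0 MPa, ρ = 3876 kg/m³
  nylon: σ_y = 88.00 MPa, ρ = 1147 kg/m³
  titanium alloy: σ_y = 901.0 MPa, ρ = 4520 kg/m³
  elm: M = 10.5×10⁻³
  nylon: M = 8.18×10⁻³
  PEEK: M = 7.94×10⁻³
  titanium alloy: M = 6.64×10⁻³
  alumina ceramic: M = 4.93×10⁻³
The maximum is for elm.

elm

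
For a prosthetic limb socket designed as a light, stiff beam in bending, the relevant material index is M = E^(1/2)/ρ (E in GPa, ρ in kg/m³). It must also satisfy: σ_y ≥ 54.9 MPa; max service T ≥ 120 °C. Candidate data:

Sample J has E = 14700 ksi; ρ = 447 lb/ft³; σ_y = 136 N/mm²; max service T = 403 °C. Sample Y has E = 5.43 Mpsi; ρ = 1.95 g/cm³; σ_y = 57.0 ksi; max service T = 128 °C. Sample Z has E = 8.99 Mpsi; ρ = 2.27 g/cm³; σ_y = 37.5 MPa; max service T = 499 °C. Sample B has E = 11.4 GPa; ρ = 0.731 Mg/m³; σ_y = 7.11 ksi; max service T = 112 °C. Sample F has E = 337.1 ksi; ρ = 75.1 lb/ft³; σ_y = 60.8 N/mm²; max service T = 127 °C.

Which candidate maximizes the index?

Screen on constraints: σ_y ≥ 54.9 MPa; max service T ≥ 120 °C. Survivors: sample J, sample Y, sample F.
After converting to SI:
  sample J: E = 101.4 GPa, ρ = 7160 kg/m³
  sample Y: E = 37.44 GPa, ρ = 1950 kg/m³
  sample F: E = 2.324 GPa, ρ = 1203 kg/m³
  sample Y: M = 3.14×10⁻³
  sample J: M = 1.41×10⁻³
  sample F: M = 1.27×10⁻³
Sample Y ranks first.

sample Y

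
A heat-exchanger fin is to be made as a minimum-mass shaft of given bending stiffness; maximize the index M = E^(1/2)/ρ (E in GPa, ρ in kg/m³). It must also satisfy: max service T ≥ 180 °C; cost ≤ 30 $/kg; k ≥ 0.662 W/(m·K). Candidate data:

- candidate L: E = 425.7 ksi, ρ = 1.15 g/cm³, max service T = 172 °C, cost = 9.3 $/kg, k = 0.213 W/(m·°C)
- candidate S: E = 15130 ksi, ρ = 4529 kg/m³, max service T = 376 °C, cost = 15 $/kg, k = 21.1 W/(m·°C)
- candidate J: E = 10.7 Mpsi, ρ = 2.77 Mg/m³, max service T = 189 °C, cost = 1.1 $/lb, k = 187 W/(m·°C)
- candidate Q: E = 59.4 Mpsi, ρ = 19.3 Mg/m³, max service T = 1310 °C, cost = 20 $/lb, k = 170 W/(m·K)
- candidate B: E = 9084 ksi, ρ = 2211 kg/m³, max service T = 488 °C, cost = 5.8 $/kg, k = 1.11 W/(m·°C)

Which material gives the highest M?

candidate B

Screen on constraints: max service T ≥ 180 °C; cost ≤ 30 $/kg; k ≥ 0.662 W/(m·K). Survivors: candidate S, candidate J, candidate B.
Putting every candidate on a common basis:
  candidate S: E = 104.3 GPa, ρ = 4529 kg/m³
  candidate J: E = 73.77 GPa, ρ = 2770 kg/m³
  candidate B: E = 62.63 GPa, ρ = 2211 kg/m³
  candidate B: M = 3.58×10⁻³
  candidate J: M = 3.10×10⁻³
  candidate S: M = 2.26×10⁻³
Candidate B ranks first.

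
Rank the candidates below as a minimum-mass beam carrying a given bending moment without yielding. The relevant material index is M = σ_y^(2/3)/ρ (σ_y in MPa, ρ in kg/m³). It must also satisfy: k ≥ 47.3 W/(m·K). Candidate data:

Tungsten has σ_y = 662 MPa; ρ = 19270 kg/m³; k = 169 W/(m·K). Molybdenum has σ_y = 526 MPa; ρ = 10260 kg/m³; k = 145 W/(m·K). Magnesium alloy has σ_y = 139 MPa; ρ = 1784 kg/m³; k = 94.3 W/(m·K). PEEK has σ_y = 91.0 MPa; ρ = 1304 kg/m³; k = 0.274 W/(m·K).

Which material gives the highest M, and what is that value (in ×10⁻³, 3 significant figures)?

Screen on constraints: k ≥ 47.3 W/(m·K). Survivors: tungsten, molybdenum, magnesium alloy.
Computing M directly (units already consistent):
  magnesium alloy: M = 15.0×10⁻³
  molybdenum: M = 6.35×10⁻³
  tungsten: M = 3.94×10⁻³
Magnesium alloy has the largest M.

magnesium alloy, M = 15.0×10⁻³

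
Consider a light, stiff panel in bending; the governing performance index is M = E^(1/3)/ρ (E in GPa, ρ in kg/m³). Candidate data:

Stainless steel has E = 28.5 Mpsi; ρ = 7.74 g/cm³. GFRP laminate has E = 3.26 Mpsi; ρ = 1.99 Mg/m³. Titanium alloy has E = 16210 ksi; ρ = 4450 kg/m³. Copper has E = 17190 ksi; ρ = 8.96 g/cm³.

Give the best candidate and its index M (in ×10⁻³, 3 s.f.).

After converting to SI:
  stainless steel: E = 196.5 GPa, ρ = 7740 kg/m³
  GFRP laminate: E = 22.48 GPa, ρ = 1990 kg/m³
  titanium alloy: E = 111.8 GPa, ρ = 4450 kg/m³
  copper: E = 118.5 GPa, ρ = 8960 kg/m³
  GFRP laminate: M = 1.42×10⁻³
  titanium alloy: M = 1.08×10⁻³
  stainless steel: M = 0.751×10⁻³
  copper: M = 0.548×10⁻³
GFRP laminate has the largest M.

GFRP laminate, M = 1.42×10⁻³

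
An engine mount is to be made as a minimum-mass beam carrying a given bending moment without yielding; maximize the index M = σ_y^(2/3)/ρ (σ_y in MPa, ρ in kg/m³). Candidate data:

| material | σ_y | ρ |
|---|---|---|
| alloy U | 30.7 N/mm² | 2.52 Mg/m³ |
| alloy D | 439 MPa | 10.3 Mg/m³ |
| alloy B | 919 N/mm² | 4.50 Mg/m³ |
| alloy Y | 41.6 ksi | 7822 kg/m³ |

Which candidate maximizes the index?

alloy B

In SI units:
  alloy U: σ_y = 30.70 MPa, ρ = 2520 kg/m³
  alloy D: σ_y = 439.0 MPa, ρ = 10300 kg/m³
  alloy B: σ_y = 919.0 MPa, ρ = 4500 kg/m³
  alloy Y: σ_y = 286.8 MPa, ρ = 7822 kg/m³
  alloy B: M = 21.0×10⁻³
  alloy D: M = 5.61×10⁻³
  alloy Y: M = 5.56×10⁻³
  alloy U: M = 3.89×10⁻³
Highest index: alloy B.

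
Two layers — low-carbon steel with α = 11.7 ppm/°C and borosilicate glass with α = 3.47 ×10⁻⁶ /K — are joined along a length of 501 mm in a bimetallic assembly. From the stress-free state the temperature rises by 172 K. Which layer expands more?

α(low-carbon steel) = 11.7×10⁻⁶/K vs α(borosilicate glass) = 3.47×10⁻⁶/K.
Higher α expands more for the same ΔT: low-carbon steel.

low-carbon steel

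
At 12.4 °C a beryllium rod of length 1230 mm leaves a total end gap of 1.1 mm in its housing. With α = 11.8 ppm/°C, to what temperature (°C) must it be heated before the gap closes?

88.2 °C

α·L₀·ΔT = 1.1 mm ⇒ ΔT = 1.1 / (11.8×10⁻⁶ × 1230.0) = 75.79 K.
T = 12.4 + 75.79 = 88.19 °C.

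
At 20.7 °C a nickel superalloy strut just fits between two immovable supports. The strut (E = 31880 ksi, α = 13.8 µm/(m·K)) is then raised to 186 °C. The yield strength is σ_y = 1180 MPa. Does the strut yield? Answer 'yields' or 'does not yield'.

E = 31880 ksi = 219.8 GPa.
ΔT = 165.3 K. Constrained thermal stress σ = E·α·ΔT = 219.8×10³ MPa × 13.8×10⁻⁶ × 165.3 = 501 MPa (compressive).
Compare to σ_y = 1180 MPa: σ < σ_y, so it does not yield.

does not yield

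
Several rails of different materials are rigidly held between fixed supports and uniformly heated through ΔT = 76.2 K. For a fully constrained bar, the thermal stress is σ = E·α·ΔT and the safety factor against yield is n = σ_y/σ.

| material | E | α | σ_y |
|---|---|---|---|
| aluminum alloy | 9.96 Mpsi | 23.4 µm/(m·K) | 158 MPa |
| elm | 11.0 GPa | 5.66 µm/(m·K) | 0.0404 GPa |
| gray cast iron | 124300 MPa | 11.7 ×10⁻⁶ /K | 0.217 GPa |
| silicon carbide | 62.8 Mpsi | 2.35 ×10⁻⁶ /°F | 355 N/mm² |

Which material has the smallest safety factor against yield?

In consistent units (E in GPa, α in ×10⁻⁶/K, σ_y in MPa):
  aluminum alloy: E = 68.67, α = 23.4, σ_y = 158.0 → σ = 122 MPa, n = 1.29
  elm: E = 11.00, α = 5.66, σ_y = 40.40 → σ = 4.74 MPa, n = 8.52
  gray cast iron: E = 124.3, α = 11.7, σ_y = 217.0 → σ = 111 MPa, n = 1.96
  silicon carbide: E = 433.0, α = 4.23, σ_y = 355.0 → σ = 140 MPa, n = 2.54
The minimum is aluminum alloy at n = 1.29.

aluminum alloy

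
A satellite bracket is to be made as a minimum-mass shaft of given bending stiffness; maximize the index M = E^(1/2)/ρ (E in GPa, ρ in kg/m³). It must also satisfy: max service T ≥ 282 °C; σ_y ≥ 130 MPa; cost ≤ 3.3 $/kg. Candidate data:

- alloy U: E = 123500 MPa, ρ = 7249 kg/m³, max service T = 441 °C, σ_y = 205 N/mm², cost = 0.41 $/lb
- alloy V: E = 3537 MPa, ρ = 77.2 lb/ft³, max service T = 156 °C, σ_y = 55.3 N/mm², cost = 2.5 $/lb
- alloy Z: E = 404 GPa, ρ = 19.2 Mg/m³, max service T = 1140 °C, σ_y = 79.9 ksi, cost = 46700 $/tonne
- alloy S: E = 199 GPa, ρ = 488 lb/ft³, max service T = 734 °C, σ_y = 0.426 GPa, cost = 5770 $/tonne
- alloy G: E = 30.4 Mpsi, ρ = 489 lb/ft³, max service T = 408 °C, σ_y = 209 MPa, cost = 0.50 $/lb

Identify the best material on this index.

Screen on constraints: max service T ≥ 282 °C; σ_y ≥ 130 MPa; cost ≤ 3.3 $/kg. Survivors: alloy U, alloy G.
Convert each candidate to consistent units, then evaluate M:
  alloy U: E = 123.5 GPa, ρ = 7249 kg/m³
  alloy G: E = 209.6 GPa, ρ = 7833 kg/m³
  alloy G: M = 1.85×10⁻³
  alloy U: M = 1.53×10⁻³
Alloy G ranks first.

alloy G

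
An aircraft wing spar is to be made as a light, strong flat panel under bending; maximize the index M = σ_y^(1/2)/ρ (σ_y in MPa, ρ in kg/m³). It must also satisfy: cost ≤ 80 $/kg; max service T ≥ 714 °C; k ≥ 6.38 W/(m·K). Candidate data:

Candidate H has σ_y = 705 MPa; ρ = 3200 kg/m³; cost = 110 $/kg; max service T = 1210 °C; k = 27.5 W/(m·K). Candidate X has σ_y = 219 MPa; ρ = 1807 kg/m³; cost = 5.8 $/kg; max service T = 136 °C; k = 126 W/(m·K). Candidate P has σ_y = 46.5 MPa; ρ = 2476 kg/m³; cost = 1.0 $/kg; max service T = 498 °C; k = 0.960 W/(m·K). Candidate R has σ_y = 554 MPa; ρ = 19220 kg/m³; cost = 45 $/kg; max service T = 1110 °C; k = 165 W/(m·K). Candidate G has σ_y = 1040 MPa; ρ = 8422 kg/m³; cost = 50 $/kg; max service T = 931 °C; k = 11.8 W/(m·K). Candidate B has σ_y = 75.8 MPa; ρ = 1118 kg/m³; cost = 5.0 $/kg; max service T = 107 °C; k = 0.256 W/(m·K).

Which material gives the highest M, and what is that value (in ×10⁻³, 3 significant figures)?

Screen on constraints: cost ≤ 80 $/kg; max service T ≥ 714 °C; k ≥ 6.38 W/(m·K). Survivors: candidate R, candidate G.
Evaluate M for each candidate:
  candidate G: M = 3.83×10⁻³
  candidate R: M = 1.22×10⁻³
Candidate G has the largest M.

candidate G, M = 3.83×10⁻³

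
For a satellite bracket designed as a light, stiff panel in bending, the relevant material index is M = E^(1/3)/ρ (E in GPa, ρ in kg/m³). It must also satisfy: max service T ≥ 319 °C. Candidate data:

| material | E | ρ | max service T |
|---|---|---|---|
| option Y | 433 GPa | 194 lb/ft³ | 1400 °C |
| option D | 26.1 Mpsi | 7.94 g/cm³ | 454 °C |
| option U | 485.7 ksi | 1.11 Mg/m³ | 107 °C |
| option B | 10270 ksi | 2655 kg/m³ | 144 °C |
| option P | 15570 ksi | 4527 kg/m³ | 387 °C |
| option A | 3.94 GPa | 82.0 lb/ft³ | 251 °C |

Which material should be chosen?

option Y

Screen on constraints: max service T ≥ 319 °C. Survivors: option Y, option D, option P.
In SI units:
  option Y: E = 433.0 GPa, ρ = 3108 kg/m³
  option D: E = 180.0 GPa, ρ = 7940 kg/m³
  option P: E = 107.4 GPa, ρ = 4527 kg/m³
  option Y: M = 2.43×10⁻³
  option P: M = 1.05×10⁻³
  option D: M = 0.711×10⁻³
Highest index: option Y.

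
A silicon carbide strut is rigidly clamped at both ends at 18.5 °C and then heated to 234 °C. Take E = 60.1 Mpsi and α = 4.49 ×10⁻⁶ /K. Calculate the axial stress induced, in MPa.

E = 60.1 Mpsi = 414.4 GPa.
ΔT = 215.5 K. Constrained thermal stress σ = E·α·ΔT = 414.4×10³ MPa × 4.49×10⁻⁶ × 215.5 = 401 MPa (compressive).

401 MPa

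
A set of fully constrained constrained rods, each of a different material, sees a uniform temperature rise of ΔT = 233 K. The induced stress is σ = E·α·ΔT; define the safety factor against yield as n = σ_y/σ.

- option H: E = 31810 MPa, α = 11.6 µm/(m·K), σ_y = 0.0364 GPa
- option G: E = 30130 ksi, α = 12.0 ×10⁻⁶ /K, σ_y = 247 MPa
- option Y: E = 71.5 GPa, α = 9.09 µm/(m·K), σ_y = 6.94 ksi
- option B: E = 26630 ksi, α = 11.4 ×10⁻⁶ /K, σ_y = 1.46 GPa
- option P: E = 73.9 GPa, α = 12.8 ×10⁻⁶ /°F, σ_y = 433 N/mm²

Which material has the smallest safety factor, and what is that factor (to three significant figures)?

option Y, n = 0.316

Per material, after unit conversion:
  option H: E = 31.81, α = 11.6, σ_y = 36.40 → σ = 86.0 MPa, n = 0.423
  option G: E = 207.7, α = 12.0, σ_y = 247.0 → σ = 581 MPa, n = 0.425
  option Y: E = 71.50, α = 9.09, σ_y = 47.85 → σ = 151 MPa, n = 0.316
  option B: E = 183.6, α = 11.4, σ_y = 1460 → σ = 488 MPa, n = 2.99
  option P: E = 73.90, α = 23.0, σ_y = 433.0 → σ = 397 MPa, n = 1.09
Smallest n: option Y with n = 0.316.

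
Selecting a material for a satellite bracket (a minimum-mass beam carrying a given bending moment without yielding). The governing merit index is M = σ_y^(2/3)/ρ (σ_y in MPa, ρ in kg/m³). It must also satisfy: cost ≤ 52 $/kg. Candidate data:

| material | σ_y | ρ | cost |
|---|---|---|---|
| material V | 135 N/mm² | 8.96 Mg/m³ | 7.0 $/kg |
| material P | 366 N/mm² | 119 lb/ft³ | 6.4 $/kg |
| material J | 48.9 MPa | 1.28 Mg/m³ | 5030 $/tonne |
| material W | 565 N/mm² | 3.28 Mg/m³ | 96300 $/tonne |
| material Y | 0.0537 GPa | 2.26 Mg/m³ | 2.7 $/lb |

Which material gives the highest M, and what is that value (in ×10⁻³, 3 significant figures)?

Screen on constraints: cost ≤ 52 $/kg. Survivors: material V, material P, material J, material Y.
Convert each candidate to consistent units, then evaluate M:
  material V: σ_y = 135.0 MPa, ρ = 8960 kg/m³
  material P: σ_y = 366.0 MPa, ρ = 1906 kg/m³
  material J: σ_y = 48.90 MPa, ρ = 1280 kg/m³
  material Y: σ_y = 53.70 MPa, ρ = 2260 kg/m³
  material P: M = 26.8×10⁻³
  material J: M = 10.4×10⁻³
  material Y: M = 6.30×10⁻³
  material V: M = 2.94×10⁻³
The maximum is for material P.

material P, M = 26.8×10⁻³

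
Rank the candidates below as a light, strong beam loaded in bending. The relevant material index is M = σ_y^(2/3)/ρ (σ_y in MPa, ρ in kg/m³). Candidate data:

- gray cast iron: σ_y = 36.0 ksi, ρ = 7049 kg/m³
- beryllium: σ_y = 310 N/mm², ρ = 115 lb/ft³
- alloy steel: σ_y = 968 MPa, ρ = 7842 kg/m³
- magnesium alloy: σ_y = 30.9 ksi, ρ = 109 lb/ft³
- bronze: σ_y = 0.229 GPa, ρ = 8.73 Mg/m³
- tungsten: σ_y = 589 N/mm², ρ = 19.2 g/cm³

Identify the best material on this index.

beryllium

Convert each candidate to consistent units, then evaluate M:
  gray cast iron: σ_y = 248.2 MPa, ρ = 7049 kg/m³
  beryllium: σ_y = 310.0 MPa, ρ = 1842 kg/m³
  alloy steel: σ_y = 968.0 MPa, ρ = 7842 kg/m³
  magnesium alloy: σ_y = 213.0 MPa, ρ = 1746 kg/m³
  bronze: σ_y = 229.0 MPa, ρ = 8730 kg/m³
  tungsten: σ_y = 589.0 MPa, ρ = 19200 kg/m³
  beryllium: M = 24.9×10⁻³
  magnesium alloy: M = 20.4×10⁻³
  alloy steel: M = 12.5×10⁻³
  gray cast iron: M = 5.60×10⁻³
  bronze: M = 4.29×10⁻³
  tungsten: M = 3.66×10⁻³
Highest index: beryllium.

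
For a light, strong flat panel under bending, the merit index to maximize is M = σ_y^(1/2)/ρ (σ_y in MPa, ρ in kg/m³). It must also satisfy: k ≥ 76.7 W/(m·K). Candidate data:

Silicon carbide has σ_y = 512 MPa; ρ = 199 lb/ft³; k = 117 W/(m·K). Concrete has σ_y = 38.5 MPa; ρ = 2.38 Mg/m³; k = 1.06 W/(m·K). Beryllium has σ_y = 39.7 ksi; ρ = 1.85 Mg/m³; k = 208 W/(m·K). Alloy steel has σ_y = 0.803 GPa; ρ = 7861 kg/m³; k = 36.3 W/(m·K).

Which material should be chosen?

Screen on constraints: k ≥ 76.7 W/(m·K). Survivors: silicon carbide, beryllium.
After converting to SI:
  silicon carbide: σ_y = 512.0 MPa, ρ = 3188 kg/m³
  beryllium: σ_y = 273.7 MPa, ρ = 1850 kg/m³
  beryllium: M = 8.94×10⁻³
  silicon carbide: M = 7.10×10⁻³
Beryllium has the largest M.

beryllium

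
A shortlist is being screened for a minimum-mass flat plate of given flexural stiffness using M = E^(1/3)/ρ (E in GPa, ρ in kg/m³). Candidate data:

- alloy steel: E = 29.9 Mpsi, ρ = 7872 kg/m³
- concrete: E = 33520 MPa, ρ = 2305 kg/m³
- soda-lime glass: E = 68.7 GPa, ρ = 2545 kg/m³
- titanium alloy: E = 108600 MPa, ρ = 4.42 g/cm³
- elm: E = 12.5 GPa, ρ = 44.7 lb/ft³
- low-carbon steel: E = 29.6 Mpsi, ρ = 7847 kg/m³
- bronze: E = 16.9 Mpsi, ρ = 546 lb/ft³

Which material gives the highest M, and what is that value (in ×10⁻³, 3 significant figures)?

Putting every candidate on a common basis:
  alloy steel: E = 206.2 GPa, ρ = 7872 kg/m³
  concrete: E = 33.52 GPa, ρ = 2305 kg/m³
  soda-lime glass: E = 68.70 GPa, ρ = 2545 kg/m³
  titanium alloy: E = 108.6 GPa, ρ = 4420 kg/m³
  elm: E = 12.50 GPa, ρ = 716.0 kg/m³
  low-carbon steel: E = 204.1 GPa, ρ = 7847 kg/m³
  bronze: E = 116.5 GPa, ρ = 8746 kg/m³
  elm: M = 3.24×10⁻³
  soda-lime glass: M = 1.61×10⁻³
  concrete: M = 1.40×10⁻³
  titanium alloy: M = 1.08×10⁻³
  alloy steel: M = 0.750×10⁻³
  low-carbon steel: M = 0.750×10⁻³
  bronze: M = 0.558×10⁻³
Highest index: elm.

elm, M = 3.24×10⁻³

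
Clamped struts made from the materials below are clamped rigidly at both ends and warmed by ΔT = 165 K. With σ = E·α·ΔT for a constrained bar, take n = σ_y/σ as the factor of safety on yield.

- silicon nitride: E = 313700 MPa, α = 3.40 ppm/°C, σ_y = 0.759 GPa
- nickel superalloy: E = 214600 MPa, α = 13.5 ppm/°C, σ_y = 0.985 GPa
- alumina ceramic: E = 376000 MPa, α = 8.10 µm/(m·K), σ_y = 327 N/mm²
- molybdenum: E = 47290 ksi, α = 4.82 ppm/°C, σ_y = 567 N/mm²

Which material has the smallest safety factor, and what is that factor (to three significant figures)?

alumina ceramic, n = 0.651

With everything in SI (GPa, ×10⁻⁶/K, MPa):
  silicon nitride: E = 313.7, α = 3.40, σ_y = 759.0 → σ = 176 MPa, n = 4.31
  nickel superalloy: E = 214.6, α = 13.5, σ_y = 985.0 → σ = 478 MPa, n = 2.06
  alumina ceramic: E = 376.0, α = 8.10, σ_y = 327.0 → σ = 503 MPa, n = 0.651
  molybdenum: E = 326.1, α = 4.82, σ_y = 567.0 → σ = 259 MPa, n = 2.19
Smallest n: alumina ceramic with n = 0.651.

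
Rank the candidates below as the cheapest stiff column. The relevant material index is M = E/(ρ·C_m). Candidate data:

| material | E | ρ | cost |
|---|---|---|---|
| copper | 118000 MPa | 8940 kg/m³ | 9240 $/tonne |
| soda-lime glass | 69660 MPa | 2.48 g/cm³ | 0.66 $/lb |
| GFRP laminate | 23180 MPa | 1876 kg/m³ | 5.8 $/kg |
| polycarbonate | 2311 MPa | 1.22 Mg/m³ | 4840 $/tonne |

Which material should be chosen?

soda-lime glass

In SI units:
  copper: E = 118.0 GPa, ρ = 8940 kg/m³, cost = 9.240 $/kg
  soda-lime glass: E = 69.66 GPa, ρ = 2480 kg/m³, cost = 1.455 $/kg
  GFRP laminate: E = 23.18 GPa, ρ = 1876 kg/m³, cost = 5.800 $/kg
  polycarbonate: E = 2.311 GPa, ρ = 1220 kg/m³, cost = 4.840 $/kg
  soda-lime glass: M = 19.3 MN·m per $
  GFRP laminate: M = 2.13 MN·m per $
  copper: M = 1.43 MN·m per $
  polycarbonate: M = 0.391 MN·m per $
Soda-lime glass has the largest M.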